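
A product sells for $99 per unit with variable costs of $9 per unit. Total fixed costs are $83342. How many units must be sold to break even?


Formula: BEQ = Fixed Costs / (Price - Variable Cost)
Contribution margin = $99 - $9 = $90/unit
BEQ = ceil($83342 / $90/unit) = ceil(926.02) = 927 units

927 units


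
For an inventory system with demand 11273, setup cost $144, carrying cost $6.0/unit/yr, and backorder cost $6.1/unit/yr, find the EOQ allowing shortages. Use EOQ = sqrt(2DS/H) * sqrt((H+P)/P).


Formula: EOQ* = sqrt(2DS/H) * sqrt((H+P)/P)
Base EOQ = sqrt(2*11273*144/6.0) = 735.6 units
Correction = sqrt((6.0+6.1)/6.1) = 1.40841
EOQ* = 735.6 * 1.40841 = 1036.0 units

1036.0 units


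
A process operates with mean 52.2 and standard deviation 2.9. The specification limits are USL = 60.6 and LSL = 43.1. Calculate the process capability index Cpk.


Cpu = (60.6 - 52.2) / (3 * 2.9) = 0.97
Cpl = (52.2 - 43.1) / (3 * 2.9) = 1.05
Cpk = min(0.97, 1.05) = 0.97

0.97


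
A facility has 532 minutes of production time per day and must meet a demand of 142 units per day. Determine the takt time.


Formula: Takt Time = Available Production Time / Customer Demand
Takt = 532 min/day / 142 units/day
Takt = 3.75 min/unit

3.75 min/unit


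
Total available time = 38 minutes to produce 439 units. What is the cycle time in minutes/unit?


Formula: CT = Available Time / Number of Units
CT = 38 min / 439 units
CT = 0.09 min/unit

0.09 min/unit


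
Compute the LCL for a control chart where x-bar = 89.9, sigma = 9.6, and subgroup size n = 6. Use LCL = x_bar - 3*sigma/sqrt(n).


LCL = 89.9 - 3 * 9.6 / sqrt(6)

78.14


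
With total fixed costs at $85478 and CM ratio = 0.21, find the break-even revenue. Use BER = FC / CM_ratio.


Formula: BER = Fixed Costs / Contribution Margin Ratio
BER = $85478 / 0.21
BER = $407038.10 (to the nearest cent)

$407038.10


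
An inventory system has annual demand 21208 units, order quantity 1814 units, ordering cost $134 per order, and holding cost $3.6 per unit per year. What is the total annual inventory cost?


TC = 21208/1814 * 134 + 1814/2 * 3.6

$4831.83


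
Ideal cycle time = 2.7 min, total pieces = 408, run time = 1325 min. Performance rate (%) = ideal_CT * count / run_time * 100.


Formula: Performance = (Ideal CT * Total Count) / Run Time * 100
Ideal output time = 2.7 * 408 = 1101.6 min
Performance = 1101.6 / 1325 * 100 = 83.1%

83.1%


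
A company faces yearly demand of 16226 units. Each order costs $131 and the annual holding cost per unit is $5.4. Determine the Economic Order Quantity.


Formula: EOQ = sqrt(2 * D * S / H)
Numerator: 2 * 16226 * 131 = 4251212
2DS/H = 4251212 / 5.4 = 787261.5
EOQ = sqrt(787261.5) = 887.3 units

887.3 units


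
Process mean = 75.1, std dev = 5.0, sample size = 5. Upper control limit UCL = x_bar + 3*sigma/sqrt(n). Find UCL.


UCL = 75.1 + 3 * 5.0 / sqrt(5)

81.81


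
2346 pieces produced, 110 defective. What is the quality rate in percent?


Formula: Quality Rate = Good Pieces / Total Pieces * 100
Good pieces = 2346 - 110 = 2236
QR = 2236 / 2346 * 100 = 95.3%

95.3%


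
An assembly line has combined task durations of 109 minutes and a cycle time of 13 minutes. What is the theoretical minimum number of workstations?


Formula: N_min = ceil(Sum of Task Times / Cycle Time)
N_min = ceil(109 min / 13 min) = ceil(8.3846)
N_min = 9 stations

9


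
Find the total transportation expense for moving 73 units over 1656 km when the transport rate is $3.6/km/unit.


TC = dist * cost * units = 1656 * 3.6 * 73 = $435196.80

$435196.80


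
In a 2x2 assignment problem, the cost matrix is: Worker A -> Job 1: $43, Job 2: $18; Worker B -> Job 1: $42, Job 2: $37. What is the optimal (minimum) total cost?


Option 1: A->1 + B->2 = $43 + $37 = $80
Option 2: A->2 + B->1 = $18 + $42 = $60
Min cost = min($80, $60) = $60

$60


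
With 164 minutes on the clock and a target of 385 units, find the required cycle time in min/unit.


Formula: CT = Available Time / Number of Units
CT = 164 min / 385 units
CT = 0.43 min/unit

0.43 min/unit


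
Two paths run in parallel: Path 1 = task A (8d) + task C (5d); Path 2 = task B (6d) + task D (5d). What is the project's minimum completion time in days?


Path 1 = 8 + 5 = 13 days
Path 2 = 6 + 5 = 11 days
Duration = max(13, 11) = 13 days

13 days


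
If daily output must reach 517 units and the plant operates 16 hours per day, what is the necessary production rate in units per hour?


Formula: Production Rate = Daily Demand / Available Hours
Rate = 517 units/day / 16 hours/day
Rate = 32.3 units/hour

32.3 units/hour


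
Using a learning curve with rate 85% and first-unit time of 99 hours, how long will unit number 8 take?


Formula: T_n = T_1 * (learning_rate)^(log2(n)) where learning_rate = rate/100
Doublings = log2(8) = 3
T_n = 99 * 0.85^3
T_n = 99 * 0.6141 = 60.8 hours

60.8 hours


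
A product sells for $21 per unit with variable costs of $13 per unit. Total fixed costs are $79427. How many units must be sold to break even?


Formula: BEQ = Fixed Costs / (Price - Variable Cost)
Contribution margin = $21 - $13 = $8/unit
BEQ = ceil($79427 / $8/unit) = ceil(9928.38) = 9929 units

9929 units


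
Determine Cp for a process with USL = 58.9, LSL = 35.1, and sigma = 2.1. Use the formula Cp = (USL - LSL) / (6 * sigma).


Cp = (58.9 - 35.1) / (6 * 2.1)

1.89


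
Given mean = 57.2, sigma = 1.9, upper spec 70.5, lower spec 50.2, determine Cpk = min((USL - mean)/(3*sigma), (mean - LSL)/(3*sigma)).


Cpu = (70.5 - 57.2) / (3 * 1.9) = 2.33
Cpl = (57.2 - 50.2) / (3 * 1.9) = 1.23
Cpk = min(2.33, 1.23) = 1.23

1.23


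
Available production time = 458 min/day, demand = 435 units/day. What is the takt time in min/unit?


Formula: Takt Time = Available Production Time / Customer Demand
Takt = 458 min/day / 435 units/day
Takt = 1.05 min/unit

1.05 min/unit


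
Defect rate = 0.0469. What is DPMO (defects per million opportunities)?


DPMO = defect_rate * 1000000 = 0.0469 * 1000000

46900


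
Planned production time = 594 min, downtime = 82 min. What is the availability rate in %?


Formula: Availability = (Planned Time - Downtime) / Planned Time * 100
Uptime = 594 - 82 = 512 min
Availability = 512 / 594 * 100 = 86.2%

86.2%


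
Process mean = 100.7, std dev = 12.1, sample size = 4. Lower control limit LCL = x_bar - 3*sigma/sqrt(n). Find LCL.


LCL = 100.7 - 3 * 12.1 / sqrt(4)

82.55


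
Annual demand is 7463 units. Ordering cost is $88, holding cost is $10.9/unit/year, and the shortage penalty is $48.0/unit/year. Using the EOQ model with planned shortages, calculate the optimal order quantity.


Formula: EOQ* = sqrt(2DS/H) * sqrt((H+P)/P)
Base EOQ = sqrt(2*7463*88/10.9) = 347.14 units
Correction = sqrt((10.9+48.0)/48.0) = 1.10774
EOQ* = 347.14 * 1.10774 = 384.5 units

384.5 units


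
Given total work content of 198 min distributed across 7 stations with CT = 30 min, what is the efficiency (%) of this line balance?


Formula: Efficiency = Sum of Task Times / (N_stations * CT) * 100
Total station capacity = 7 stations * 30 min = 210 min
Efficiency = 198 / 210 * 100 = 94.3%

94.3%


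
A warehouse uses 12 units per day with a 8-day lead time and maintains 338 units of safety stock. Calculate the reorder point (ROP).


Formula: ROP = (Daily Demand * Lead Time) + Safety Stock
Demand during lead time = 12 * 8 = 96 units
ROP = 96 + 338 = 434 units

434 units


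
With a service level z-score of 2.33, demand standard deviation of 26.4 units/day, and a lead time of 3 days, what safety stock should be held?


Formula: SS = z * sigma_d * sqrt(LT)
sqrt(LT) = sqrt(3) = 1.7321
SS = 2.33 * 26.4 * 1.7321
SS = 106.5 units

106.5 units


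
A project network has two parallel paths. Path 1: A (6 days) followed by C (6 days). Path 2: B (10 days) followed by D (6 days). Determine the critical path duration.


Path 1 = 6 + 6 = 12 days
Path 2 = 10 + 6 = 16 days
Duration = max(12, 16) = 16 days

16 days


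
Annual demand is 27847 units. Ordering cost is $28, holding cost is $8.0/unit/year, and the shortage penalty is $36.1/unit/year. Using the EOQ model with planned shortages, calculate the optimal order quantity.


Formula: EOQ* = sqrt(2DS/H) * sqrt((H+P)/P)
Base EOQ = sqrt(2*27847*28/8.0) = 441.51 units
Correction = sqrt((8.0+36.1)/36.1) = 1.10526
EOQ* = 441.51 * 1.10526 = 488.0 units

488.0 units


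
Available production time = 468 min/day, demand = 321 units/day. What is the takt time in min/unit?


Formula: Takt Time = Available Production Time / Customer Demand
Takt = 468 min/day / 321 units/day
Takt = 1.46 min/unit

1.46 min/unit


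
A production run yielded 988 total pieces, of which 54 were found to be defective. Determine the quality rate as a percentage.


Formula: Quality Rate = Good Pieces / Total Pieces * 100
Good pieces = 988 - 54 = 934
QR = 934 / 988 * 100 = 94.5%

94.5%


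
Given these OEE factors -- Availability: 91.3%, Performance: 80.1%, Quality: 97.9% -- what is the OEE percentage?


Formula: OEE = Availability * Performance * Quality / 10000
A * P = 91.3% * 80.1% / 100 = 73.13%
OEE = 73.13% * 97.9% / 100 = 71.6%

71.6%


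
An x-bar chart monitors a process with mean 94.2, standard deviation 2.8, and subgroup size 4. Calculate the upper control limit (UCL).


UCL = 94.2 + 3 * 2.8 / sqrt(4)

98.4


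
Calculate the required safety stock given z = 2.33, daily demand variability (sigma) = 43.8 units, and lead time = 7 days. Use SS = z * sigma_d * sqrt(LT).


Formula: SS = z * sigma_d * sqrt(LT)
sqrt(LT) = sqrt(7) = 2.6458
SS = 2.33 * 43.8 * 2.6458
SS = 270.0 units

270.0 units


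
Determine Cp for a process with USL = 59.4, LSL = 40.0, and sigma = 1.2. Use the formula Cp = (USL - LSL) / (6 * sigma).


Cp = (59.4 - 40.0) / (6 * 1.2)

2.69


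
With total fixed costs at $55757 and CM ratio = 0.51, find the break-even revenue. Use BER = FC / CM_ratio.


Formula: BER = Fixed Costs / Contribution Margin Ratio
BER = $55757 / 0.51
BER = $109327.45 (to the nearest cent)

$109327.45


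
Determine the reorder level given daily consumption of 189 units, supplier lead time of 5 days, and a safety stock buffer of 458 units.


Formula: ROP = (Daily Demand * Lead Time) + Safety Stock
Demand during lead time = 189 * 5 = 945 units
ROP = 945 + 458 = 1403 units

1403 units


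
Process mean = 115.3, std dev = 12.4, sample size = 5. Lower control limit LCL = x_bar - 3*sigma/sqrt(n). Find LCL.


LCL = 115.3 - 3 * 12.4 / sqrt(5)

98.66


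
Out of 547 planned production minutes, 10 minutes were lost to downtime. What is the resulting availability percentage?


Formula: Availability = (Planned Time - Downtime) / Planned Time * 100
Uptime = 547 - 10 = 537 min
Availability = 537 / 547 * 100 = 98.2%

98.2%


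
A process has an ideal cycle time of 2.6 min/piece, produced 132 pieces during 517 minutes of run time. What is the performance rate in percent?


Formula: Performance = (Ideal CT * Total Count) / Run Time * 100
Ideal output time = 2.6 * 132 = 343.2 min
Performance = 343.2 / 517 * 100 = 66.4%

66.4%


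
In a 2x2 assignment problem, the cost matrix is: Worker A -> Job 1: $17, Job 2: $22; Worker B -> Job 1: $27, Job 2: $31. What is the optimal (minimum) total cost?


Option 1: A->1 + B->2 = $17 + $31 = $48
Option 2: A->2 + B->1 = $22 + $27 = $49
Min cost = min($48, $49) = $48

$48


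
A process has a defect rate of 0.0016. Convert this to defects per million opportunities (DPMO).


DPMO = defect_rate * 1000000 = 0.0016 * 1000000

1600


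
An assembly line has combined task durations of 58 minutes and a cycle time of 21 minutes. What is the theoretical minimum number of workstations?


Formula: N_min = ceil(Sum of Task Times / Cycle Time)
N_min = ceil(58 min / 21 min) = ceil(2.7619)
N_min = 3 stations

3


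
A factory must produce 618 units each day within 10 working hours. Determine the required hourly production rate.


Formula: Production Rate = Daily Demand / Available Hours
Rate = 618 units/day / 10 hours/day
Rate = 61.8 units/hour

61.8 units/hour


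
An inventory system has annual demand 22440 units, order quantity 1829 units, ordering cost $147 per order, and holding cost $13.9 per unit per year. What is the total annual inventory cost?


TC = 22440/1829 * 147 + 1829/2 * 13.9

$14515.09


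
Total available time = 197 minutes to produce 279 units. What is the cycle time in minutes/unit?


Formula: CT = Available Time / Number of Units
CT = 197 min / 279 units
CT = 0.71 min/unit

0.71 min/unit


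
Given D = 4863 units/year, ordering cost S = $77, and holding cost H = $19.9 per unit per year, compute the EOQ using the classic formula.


Formula: EOQ = sqrt(2 * D * S / H)
Numerator: 2 * 4863 * 77 = 748902
2DS/H = 748902 / 19.9 = 37633.3
EOQ = sqrt(37633.3) = 194.0 units

194.0 units


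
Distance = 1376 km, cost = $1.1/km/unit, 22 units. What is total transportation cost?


TC = dist * cost * units = 1376 * 1.1 * 22 = $33299.20

$33299.20


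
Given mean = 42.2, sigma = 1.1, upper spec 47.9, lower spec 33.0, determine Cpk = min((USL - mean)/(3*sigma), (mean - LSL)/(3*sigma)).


Cpu = (47.9 - 42.2) / (3 * 1.1) = 1.73
Cpl = (42.2 - 33.0) / (3 * 1.1) = 2.79
Cpk = min(1.73, 2.79) = 1.73

1.73


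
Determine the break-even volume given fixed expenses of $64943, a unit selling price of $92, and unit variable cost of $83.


Formula: BEQ = Fixed Costs / (Price - Variable Cost)
Contribution margin = $92 - $83 = $9/unit
BEQ = ceil($64943 / $9/unit) = ceil(7215.89) = 7216 units

7216 units


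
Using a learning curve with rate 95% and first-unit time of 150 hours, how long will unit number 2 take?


Formula: T_n = T_1 * (learning_rate)^(log2(n)) where learning_rate = rate/100
Doublings = log2(2) = 1
T_n = 150 * 0.95^1
T_n = 150 * 0.95 = 142.5 hours

142.5 hours


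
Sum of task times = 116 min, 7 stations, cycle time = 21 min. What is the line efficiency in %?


Formula: Efficiency = Sum of Task Times / (N_stations * CT) * 100
Total station capacity = 7 stations * 21 min = 147 min
Efficiency = 116 / 147 * 100 = 78.9%

78.9%


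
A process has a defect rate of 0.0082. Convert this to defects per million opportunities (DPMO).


DPMO = defect_rate * 1000000 = 0.0082 * 1000000

8200


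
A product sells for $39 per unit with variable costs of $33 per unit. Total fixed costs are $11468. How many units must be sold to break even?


Formula: BEQ = Fixed Costs / (Price - Variable Cost)
Contribution margin = $39 - $33 = $6/unit
BEQ = ceil($11468 / $6/unit) = ceil(1911.33) = 1912 units

1912 units


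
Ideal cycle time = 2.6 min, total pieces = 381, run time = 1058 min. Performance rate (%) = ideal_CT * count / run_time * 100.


Formula: Performance = (Ideal CT * Total Count) / Run Time * 100
Ideal output time = 2.6 * 381 = 990.6 min
Performance = 990.6 / 1058 * 100 = 93.6%

93.6%


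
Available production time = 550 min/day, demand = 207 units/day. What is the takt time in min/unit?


Formula: Takt Time = Available Production Time / Customer Demand
Takt = 550 min/day / 207 units/day
Takt = 2.66 min/unit

2.66 min/unit


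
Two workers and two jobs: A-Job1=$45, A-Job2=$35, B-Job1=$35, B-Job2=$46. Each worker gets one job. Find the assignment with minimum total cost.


Option 1: A->1 + B->2 = $45 + $46 = $91
Option 2: A->2 + B->1 = $35 + $35 = $70
Min cost = min($91, $70) = $70

$70


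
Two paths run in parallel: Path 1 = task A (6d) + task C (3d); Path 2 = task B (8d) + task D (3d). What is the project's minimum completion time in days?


Path 1 = 6 + 3 = 9 days
Path 2 = 8 + 3 = 11 days
Duration = max(9, 11) = 11 days

11 days


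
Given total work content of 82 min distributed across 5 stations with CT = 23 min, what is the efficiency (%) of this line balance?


Formula: Efficiency = Sum of Task Times / (N_stations * CT) * 100
Total station capacity = 5 stations * 23 min = 115 min
Efficiency = 82 / 115 * 100 = 71.3%

71.3%


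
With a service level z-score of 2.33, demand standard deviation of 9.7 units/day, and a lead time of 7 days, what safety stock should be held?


Formula: SS = z * sigma_d * sqrt(LT)
sqrt(LT) = sqrt(7) = 2.6458
SS = 2.33 * 9.7 * 2.6458
SS = 59.8 units

59.8 units


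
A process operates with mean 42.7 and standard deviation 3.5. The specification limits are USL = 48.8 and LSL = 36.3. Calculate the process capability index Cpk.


Cpu = (48.8 - 42.7) / (3 * 3.5) = 0.58
Cpl = (42.7 - 36.3) / (3 * 3.5) = 0.61
Cpk = min(0.58, 0.61) = 0.58

0.58


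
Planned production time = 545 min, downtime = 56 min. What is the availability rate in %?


Formula: Availability = (Planned Time - Downtime) / Planned Time * 100
Uptime = 545 - 56 = 489 min
Availability = 489 / 545 * 100 = 89.7%

89.7%


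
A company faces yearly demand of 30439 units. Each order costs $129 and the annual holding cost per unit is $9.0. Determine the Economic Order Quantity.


Formula: EOQ = sqrt(2 * D * S / H)
Numerator: 2 * 30439 * 129 = 7853262
2DS/H = 7853262 / 9.0 = 872584.7
EOQ = sqrt(872584.7) = 934.1 units

934.1 units


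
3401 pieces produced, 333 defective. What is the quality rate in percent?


Formula: Quality Rate = Good Pieces / Total Pieces * 100
Good pieces = 3401 - 333 = 3068
QR = 3068 / 3401 * 100 = 90.2%

90.2%


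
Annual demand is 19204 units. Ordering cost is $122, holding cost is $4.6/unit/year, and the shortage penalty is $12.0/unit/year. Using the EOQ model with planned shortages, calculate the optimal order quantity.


Formula: EOQ* = sqrt(2DS/H) * sqrt((H+P)/P)
Base EOQ = sqrt(2*19204*122/4.6) = 1009.28 units
Correction = sqrt((4.6+12.0)/12.0) = 1.17615
EOQ* = 1009.28 * 1.17615 = 1187.1 units

1187.1 units


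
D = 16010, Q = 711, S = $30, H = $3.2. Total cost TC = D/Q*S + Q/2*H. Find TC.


TC = 16010/711 * 30 + 711/2 * 3.2

$1813.13


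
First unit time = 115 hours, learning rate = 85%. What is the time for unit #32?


Formula: T_n = T_1 * (learning_rate)^(log2(n)) where learning_rate = rate/100
Doublings = log2(32) = 5
T_n = 115 * 0.85^5
T_n = 115 * 0.4437 = 51.0 hours

51.0 hours


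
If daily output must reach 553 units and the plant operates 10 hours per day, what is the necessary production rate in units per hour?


Formula: Production Rate = Daily Demand / Available Hours
Rate = 553 units/day / 10 hours/day
Rate = 55.3 units/hour

55.3 units/hour


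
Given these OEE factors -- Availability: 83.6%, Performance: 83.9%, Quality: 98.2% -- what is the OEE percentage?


Formula: OEE = Availability * Performance * Quality / 10000
A * P = 83.6% * 83.9% / 100 = 70.14%
OEE = 70.14% * 98.2% / 100 = 68.9%

68.9%


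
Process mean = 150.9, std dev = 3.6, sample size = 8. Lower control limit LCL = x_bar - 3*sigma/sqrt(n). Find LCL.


LCL = 150.9 - 3 * 3.6 / sqrt(8)

147.08


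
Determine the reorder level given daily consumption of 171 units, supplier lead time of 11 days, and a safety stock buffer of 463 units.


Formula: ROP = (Daily Demand * Lead Time) + Safety Stock
Demand during lead time = 171 * 11 = 1881 units
ROP = 1881 + 463 = 2344 units

2344 units


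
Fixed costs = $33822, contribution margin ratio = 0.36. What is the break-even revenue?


Formula: BER = Fixed Costs / Contribution Margin Ratio
BER = $33822 / 0.36
BER = $93950.00 (to the nearest cent)

$93950.00


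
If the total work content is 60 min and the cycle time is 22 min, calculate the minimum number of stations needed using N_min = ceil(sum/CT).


Formula: N_min = ceil(Sum of Task Times / Cycle Time)
N_min = ceil(60 min / 22 min) = ceil(2.7273)
N_min = 3 stations

3


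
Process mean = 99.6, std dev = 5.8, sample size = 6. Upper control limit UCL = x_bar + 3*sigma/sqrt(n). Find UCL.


UCL = 99.6 + 3 * 5.8 / sqrt(6)

106.7


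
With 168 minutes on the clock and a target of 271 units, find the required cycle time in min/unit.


Formula: CT = Available Time / Number of Units
CT = 168 min / 271 units
CT = 0.62 min/unit

0.62 min/unit


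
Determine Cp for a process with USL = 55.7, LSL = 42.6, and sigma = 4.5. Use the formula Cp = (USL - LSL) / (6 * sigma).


Cp = (55.7 - 42.6) / (6 * 4.5)

0.49


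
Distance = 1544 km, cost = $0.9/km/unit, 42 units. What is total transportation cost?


TC = dist * cost * units = 1544 * 0.9 * 42 = $58363.20

$58363.20


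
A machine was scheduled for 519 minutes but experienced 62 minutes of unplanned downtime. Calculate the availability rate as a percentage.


Formula: Availability = (Planned Time - Downtime) / Planned Time * 100
Uptime = 519 - 62 = 457 min
Availability = 457 / 519 * 100 = 88.1%

88.1%


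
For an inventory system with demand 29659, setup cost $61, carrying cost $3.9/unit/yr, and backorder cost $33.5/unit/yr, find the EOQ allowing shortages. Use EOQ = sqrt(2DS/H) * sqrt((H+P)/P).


Formula: EOQ* = sqrt(2DS/H) * sqrt((H+P)/P)
Base EOQ = sqrt(2*29659*61/3.9) = 963.22 units
Correction = sqrt((3.9+33.5)/33.5) = 1.05661
EOQ* = 963.22 * 1.05661 = 1017.7 units

1017.7 units


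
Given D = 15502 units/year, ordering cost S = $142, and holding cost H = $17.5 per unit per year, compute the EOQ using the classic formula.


Formula: EOQ = sqrt(2 * D * S / H)
Numerator: 2 * 15502 * 142 = 4402568
2DS/H = 4402568 / 17.5 = 251575.3
EOQ = sqrt(251575.3) = 501.6 units

501.6 units


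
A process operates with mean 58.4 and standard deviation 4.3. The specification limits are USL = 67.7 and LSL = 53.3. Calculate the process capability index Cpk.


Cpu = (67.7 - 58.4) / (3 * 4.3) = 0.72
Cpl = (58.4 - 53.3) / (3 * 4.3) = 0.4
Cpk = min(0.72, 0.4) = 0.4

0.4


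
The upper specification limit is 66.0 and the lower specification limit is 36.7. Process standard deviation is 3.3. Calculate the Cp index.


Cp = (66.0 - 36.7) / (6 * 3.3)

1.48


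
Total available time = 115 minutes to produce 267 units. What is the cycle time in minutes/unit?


Formula: CT = Available Time / Number of Units
CT = 115 min / 267 units
CT = 0.43 min/unit

0.43 min/unit


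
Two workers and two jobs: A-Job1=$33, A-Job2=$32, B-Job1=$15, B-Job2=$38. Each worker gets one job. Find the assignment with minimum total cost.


Option 1: A->1 + B->2 = $33 + $38 = $71
Option 2: A->2 + B->1 = $32 + $15 = $47
Min cost = min($71, $47) = $47

$47


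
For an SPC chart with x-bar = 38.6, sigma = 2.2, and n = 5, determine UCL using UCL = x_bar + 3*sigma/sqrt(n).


UCL = 38.6 + 3 * 2.2 / sqrt(5)

41.55


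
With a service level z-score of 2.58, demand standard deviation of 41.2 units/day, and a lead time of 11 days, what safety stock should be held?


Formula: SS = z * sigma_d * sqrt(LT)
sqrt(LT) = sqrt(11) = 3.3166
SS = 2.58 * 41.2 * 3.3166
SS = 352.5 units

352.5 units


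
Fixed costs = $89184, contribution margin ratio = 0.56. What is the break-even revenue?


Formula: BER = Fixed Costs / Contribution Margin Ratio
BER = $89184 / 0.56
BER = $159257.14 (to the nearest cent)

$159257.14


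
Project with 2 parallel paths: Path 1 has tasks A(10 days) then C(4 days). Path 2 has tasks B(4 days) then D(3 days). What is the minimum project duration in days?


Path 1 = 10 + 4 = 14 days
Path 2 = 4 + 3 = 7 days
Duration = max(14, 7) = 14 days

14 days


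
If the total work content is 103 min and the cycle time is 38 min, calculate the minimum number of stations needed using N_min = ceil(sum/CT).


Formula: N_min = ceil(Sum of Task Times / Cycle Time)
N_min = ceil(103 min / 38 min) = ceil(2.7105)
N_min = 3 stations

3


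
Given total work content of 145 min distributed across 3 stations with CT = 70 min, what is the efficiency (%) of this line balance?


Formula: Efficiency = Sum of Task Times / (N_stations * CT) * 100
Total station capacity = 3 stations * 70 min = 210 min
Efficiency = 145 / 210 * 100 = 69.0%

69.0%


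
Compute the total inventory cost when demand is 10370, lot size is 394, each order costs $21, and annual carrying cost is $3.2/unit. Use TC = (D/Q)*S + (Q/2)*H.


TC = 10370/394 * 21 + 394/2 * 3.2

$1183.12


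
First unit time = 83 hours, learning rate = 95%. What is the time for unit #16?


Formula: T_n = T_1 * (learning_rate)^(log2(n)) where learning_rate = rate/100
Doublings = log2(16) = 4
T_n = 83 * 0.95^4
T_n = 83 * 0.8145 = 67.6 hours

67.6 hours


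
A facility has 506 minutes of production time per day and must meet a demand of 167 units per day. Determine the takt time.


Formula: Takt Time = Available Production Time / Customer Demand
Takt = 506 min/day / 167 units/day
Takt = 3.03 min/unit

3.03 min/unit


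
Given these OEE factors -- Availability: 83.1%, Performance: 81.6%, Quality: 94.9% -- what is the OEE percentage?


Formula: OEE = Availability * Performance * Quality / 10000
A * P = 83.1% * 81.6% / 100 = 67.81%
OEE = 67.81% * 94.9% / 100 = 64.4%

64.4%


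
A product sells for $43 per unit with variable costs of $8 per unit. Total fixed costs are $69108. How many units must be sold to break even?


Formula: BEQ = Fixed Costs / (Price - Variable Cost)
Contribution margin = $43 - $8 = $35/unit
BEQ = ceil($69108 / $35/unit) = ceil(1974.51) = 1975 units

1975 units


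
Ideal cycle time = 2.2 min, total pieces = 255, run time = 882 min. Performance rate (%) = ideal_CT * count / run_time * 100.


Formula: Performance = (Ideal CT * Total Count) / Run Time * 100
Ideal output time = 2.2 * 255 = 561.0 min
Performance = 561.0 / 882 * 100 = 63.6%

63.6%


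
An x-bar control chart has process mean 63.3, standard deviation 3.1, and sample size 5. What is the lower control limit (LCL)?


LCL = 63.3 - 3 * 3.1 / sqrt(5)

59.14


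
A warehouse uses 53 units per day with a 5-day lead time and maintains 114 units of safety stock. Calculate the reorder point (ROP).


Formula: ROP = (Daily Demand * Lead Time) + Safety Stock
Demand during lead time = 53 * 5 = 265 units
ROP = 265 + 114 = 379 units

379 units


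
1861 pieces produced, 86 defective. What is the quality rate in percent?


Formula: Quality Rate = Good Pieces / Total Pieces * 100
Good pieces = 1861 - 86 = 1775
QR = 1775 / 1861 * 100 = 95.4%

95.4%


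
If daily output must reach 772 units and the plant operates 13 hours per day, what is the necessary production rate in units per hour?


Formula: Production Rate = Daily Demand / Available Hours
Rate = 772 units/day / 13 hours/day
Rate = 59.4 units/hour

59.4 units/hour


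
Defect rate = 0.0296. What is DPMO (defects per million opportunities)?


DPMO = defect_rate * 1000000 = 0.0296 * 1000000

29600


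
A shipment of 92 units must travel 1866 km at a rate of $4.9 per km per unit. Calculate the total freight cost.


TC = dist * cost * units = 1866 * 4.9 * 92 = $841192.80

$841192.80


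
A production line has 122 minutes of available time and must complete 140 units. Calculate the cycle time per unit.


Formula: CT = Available Time / Number of Units
CT = 122 min / 140 units
CT = 0.87 min/unit

0.87 min/unit


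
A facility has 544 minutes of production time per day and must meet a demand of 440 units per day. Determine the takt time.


Formula: Takt Time = Available Production Time / Customer Demand
Takt = 544 min/day / 440 units/day
Takt = 1.24 min/unit

1.24 min/unit


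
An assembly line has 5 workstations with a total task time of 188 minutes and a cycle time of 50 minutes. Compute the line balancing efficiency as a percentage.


Formula: Efficiency = Sum of Task Times / (N_stations * CT) * 100
Total station capacity = 5 stations * 50 min = 250 min
Efficiency = 188 / 250 * 100 = 75.2%

75.2%


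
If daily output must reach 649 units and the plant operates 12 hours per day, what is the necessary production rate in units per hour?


Formula: Production Rate = Daily Demand / Available Hours
Rate = 649 units/day / 12 hours/day
Rate = 54.1 units/hour

54.1 units/hour


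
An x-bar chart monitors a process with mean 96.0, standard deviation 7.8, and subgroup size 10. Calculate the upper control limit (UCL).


UCL = 96.0 + 3 * 7.8 / sqrt(10)

103.4


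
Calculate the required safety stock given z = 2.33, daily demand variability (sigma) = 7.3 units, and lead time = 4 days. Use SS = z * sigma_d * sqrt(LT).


Formula: SS = z * sigma_d * sqrt(LT)
sqrt(LT) = sqrt(4) = 2.0
SS = 2.33 * 7.3 * 2.0
SS = 34.0 units

34.0 units


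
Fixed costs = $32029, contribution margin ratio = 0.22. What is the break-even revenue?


Formula: BER = Fixed Costs / Contribution Margin Ratio
BER = $32029 / 0.22
BER = $145586.36 (to the nearest cent)

$145586.36


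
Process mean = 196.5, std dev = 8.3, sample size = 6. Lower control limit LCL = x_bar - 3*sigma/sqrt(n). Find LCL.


LCL = 196.5 - 3 * 8.3 / sqrt(6)

186.33


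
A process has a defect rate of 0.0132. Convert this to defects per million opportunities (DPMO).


DPMO = defect_rate * 1000000 = 0.0132 * 1000000

13200


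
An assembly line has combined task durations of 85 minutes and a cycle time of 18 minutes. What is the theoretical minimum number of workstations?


Formula: N_min = ceil(Sum of Task Times / Cycle Time)
N_min = ceil(85 min / 18 min) = ceil(4.7222)
N_min = 5 stations

5


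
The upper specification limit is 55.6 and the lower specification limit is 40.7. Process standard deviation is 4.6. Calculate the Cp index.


Cp = (55.6 - 40.7) / (6 * 4.6)

0.54


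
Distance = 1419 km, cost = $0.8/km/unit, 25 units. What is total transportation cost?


TC = dist * cost * units = 1419 * 0.8 * 25 = $28380.00

$28380.00


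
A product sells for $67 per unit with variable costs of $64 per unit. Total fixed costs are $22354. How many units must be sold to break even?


Formula: BEQ = Fixed Costs / (Price - Variable Cost)
Contribution margin = $67 - $64 = $3/unit
BEQ = ceil($22354 / $3/unit) = ceil(7451.33) = 7452 units

7452 units


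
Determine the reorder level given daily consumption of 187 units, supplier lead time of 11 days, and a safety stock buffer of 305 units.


Formula: ROP = (Daily Demand * Lead Time) + Safety Stock
Demand during lead time = 187 * 11 = 2057 units
ROP = 2057 + 305 = 2362 units

2362 units


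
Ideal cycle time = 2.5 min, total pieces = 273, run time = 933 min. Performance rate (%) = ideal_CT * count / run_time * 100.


Formula: Performance = (Ideal CT * Total Count) / Run Time * 100
Ideal output time = 2.5 * 273 = 682.5 min
Performance = 682.5 / 933 * 100 = 73.2%

73.2%


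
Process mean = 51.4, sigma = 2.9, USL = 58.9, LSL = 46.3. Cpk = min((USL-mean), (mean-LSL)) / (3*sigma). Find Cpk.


Cpu = (58.9 - 51.4) / (3 * 2.9) = 0.86
Cpl = (51.4 - 46.3) / (3 * 2.9) = 0.59
Cpk = min(0.86, 0.59) = 0.59

0.59


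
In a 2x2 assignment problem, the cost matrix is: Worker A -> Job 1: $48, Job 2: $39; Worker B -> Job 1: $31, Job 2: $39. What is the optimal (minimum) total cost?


Option 1: A->1 + B->2 = $48 + $39 = $87
Option 2: A->2 + B->1 = $39 + $31 = $70
Min cost = min($87, $70) = $70

$70


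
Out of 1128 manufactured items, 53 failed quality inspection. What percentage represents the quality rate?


Formula: Quality Rate = Good Pieces / Total Pieces * 100
Good pieces = 1128 - 53 = 1075
QR = 1075 / 1128 * 100 = 95.3%

95.3%


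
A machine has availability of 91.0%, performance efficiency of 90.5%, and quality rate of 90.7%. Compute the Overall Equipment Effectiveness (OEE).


Formula: OEE = Availability * Performance * Quality / 10000
A * P = 91.0% * 90.5% / 100 = 82.36%
OEE = 82.36% * 90.7% / 100 = 74.7%

74.7%


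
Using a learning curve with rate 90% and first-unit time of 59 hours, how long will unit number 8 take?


Formula: T_n = T_1 * (learning_rate)^(log2(n)) where learning_rate = rate/100
Doublings = log2(8) = 3
T_n = 59 * 0.9^3
T_n = 59 * 0.729 = 43.0 hours

43.0 hours


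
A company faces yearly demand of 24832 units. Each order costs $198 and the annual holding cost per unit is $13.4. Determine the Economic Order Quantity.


Formula: EOQ = sqrt(2 * D * S / H)
Numerator: 2 * 24832 * 198 = 9833472
2DS/H = 9833472 / 13.4 = 733841.2
EOQ = sqrt(733841.2) = 856.6 units

856.6 units


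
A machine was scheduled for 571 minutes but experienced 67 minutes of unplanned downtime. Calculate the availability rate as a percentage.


Formula: Availability = (Planned Time - Downtime) / Planned Time * 100
Uptime = 571 - 67 = 504 min
Availability = 504 / 571 * 100 = 88.3%

88.3%


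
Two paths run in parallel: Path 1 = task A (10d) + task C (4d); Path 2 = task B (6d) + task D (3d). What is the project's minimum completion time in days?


Path 1 = 10 + 4 = 14 days
Path 2 = 6 + 3 = 9 days
Duration = max(14, 9) = 14 days

14 days


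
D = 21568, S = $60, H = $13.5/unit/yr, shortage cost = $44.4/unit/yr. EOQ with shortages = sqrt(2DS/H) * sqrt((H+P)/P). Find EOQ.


Formula: EOQ* = sqrt(2DS/H) * sqrt((H+P)/P)
Base EOQ = sqrt(2*21568*60/13.5) = 437.85 units
Correction = sqrt((13.5+44.4)/44.4) = 1.14195
EOQ* = 437.85 * 1.14195 = 500.0 units

500.0 units


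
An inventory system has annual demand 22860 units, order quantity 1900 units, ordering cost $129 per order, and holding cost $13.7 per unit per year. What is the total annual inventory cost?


TC = 22860/1900 * 129 + 1900/2 * 13.7

$14567.07


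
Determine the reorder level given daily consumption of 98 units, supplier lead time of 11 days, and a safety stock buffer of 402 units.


Formula: ROP = (Daily Demand * Lead Time) + Safety Stock
Demand during lead time = 98 * 11 = 1078 units
ROP = 1078 + 402 = 1480 units

1480 units


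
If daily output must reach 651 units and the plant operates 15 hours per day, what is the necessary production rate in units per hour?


Formula: Production Rate = Daily Demand / Available Hours
Rate = 651 units/day / 15 hours/day
Rate = 43.4 units/hour

43.4 units/hour


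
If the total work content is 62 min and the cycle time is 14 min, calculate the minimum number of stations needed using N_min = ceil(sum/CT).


Formula: N_min = ceil(Sum of Task Times / Cycle Time)
N_min = ceil(62 min / 14 min) = ceil(4.4286)
N_min = 5 stations

5


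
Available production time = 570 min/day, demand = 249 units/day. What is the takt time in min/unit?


Formula: Takt Time = Available Production Time / Customer Demand
Takt = 570 min/day / 249 units/day
Takt = 2.29 min/unit

2.29 min/unit


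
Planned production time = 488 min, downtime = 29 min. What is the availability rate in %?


Formula: Availability = (Planned Time - Downtime) / Planned Time * 100
Uptime = 488 - 29 = 459 min
Availability = 459 / 488 * 100 = 94.1%

94.1%


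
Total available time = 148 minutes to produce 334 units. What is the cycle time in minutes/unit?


Formula: CT = Available Time / Number of Units
CT = 148 min / 334 units
CT = 0.44 min/unit

0.44 min/unit


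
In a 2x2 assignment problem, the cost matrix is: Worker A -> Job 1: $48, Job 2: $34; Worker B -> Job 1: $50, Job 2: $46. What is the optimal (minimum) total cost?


Option 1: A->1 + B->2 = $48 + $46 = $94
Option 2: A->2 + B->1 = $34 + $50 = $84
Min cost = min($94, $84) = $84

$84


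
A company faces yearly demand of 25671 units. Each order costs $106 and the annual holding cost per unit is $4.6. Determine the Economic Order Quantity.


Formula: EOQ = sqrt(2 * D * S / H)
Numerator: 2 * 25671 * 106 = 5442252
2DS/H = 5442252 / 4.6 = 1183098.3
EOQ = sqrt(1183098.3) = 1087.7 units

1087.7 units


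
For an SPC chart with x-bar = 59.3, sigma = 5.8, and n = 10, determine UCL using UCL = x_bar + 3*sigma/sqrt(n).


UCL = 59.3 + 3 * 5.8 / sqrt(10)

64.8


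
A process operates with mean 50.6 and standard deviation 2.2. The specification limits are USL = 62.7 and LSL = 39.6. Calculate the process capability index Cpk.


Cpu = (62.7 - 50.6) / (3 * 2.2) = 1.83
Cpl = (50.6 - 39.6) / (3 * 2.2) = 1.67
Cpk = min(1.83, 1.67) = 1.67

1.67


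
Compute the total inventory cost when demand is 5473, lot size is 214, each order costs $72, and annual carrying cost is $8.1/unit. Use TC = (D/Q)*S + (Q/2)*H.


TC = 5473/214 * 72 + 214/2 * 8.1

$2708.08


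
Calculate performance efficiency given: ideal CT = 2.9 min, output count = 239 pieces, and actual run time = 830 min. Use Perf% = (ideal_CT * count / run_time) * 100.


Formula: Performance = (Ideal CT * Total Count) / Run Time * 100
Ideal output time = 2.9 * 239 = 693.1 min
Performance = 693.1 / 830 * 100 = 83.5%

83.5%


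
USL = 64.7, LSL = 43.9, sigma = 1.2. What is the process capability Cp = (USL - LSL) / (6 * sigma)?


Cp = (64.7 - 43.9) / (6 * 1.2)

2.89


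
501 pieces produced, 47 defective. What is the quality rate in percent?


Formula: Quality Rate = Good Pieces / Total Pieces * 100
Good pieces = 501 - 47 = 454
QR = 454 / 501 * 100 = 90.6%

90.6%


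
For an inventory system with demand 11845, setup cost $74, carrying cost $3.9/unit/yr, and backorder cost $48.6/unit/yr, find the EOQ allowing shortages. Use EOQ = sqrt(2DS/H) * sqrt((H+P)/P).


Formula: EOQ* = sqrt(2DS/H) * sqrt((H+P)/P)
Base EOQ = sqrt(2*11845*74/3.9) = 670.45 units
Correction = sqrt((3.9+48.6)/48.6) = 1.03935
EOQ* = 670.45 * 1.03935 = 696.8 units

696.8 units


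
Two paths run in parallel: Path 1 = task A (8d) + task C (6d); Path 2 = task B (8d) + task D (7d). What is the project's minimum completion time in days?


Path 1 = 8 + 6 = 14 days
Path 2 = 8 + 7 = 15 days
Duration = max(14, 15) = 15 days

15 days


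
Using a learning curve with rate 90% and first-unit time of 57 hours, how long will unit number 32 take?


Formula: T_n = T_1 * (learning_rate)^(log2(n)) where learning_rate = rate/100
Doublings = log2(32) = 5
T_n = 57 * 0.9^5
T_n = 57 * 0.5905 = 33.7 hours

33.7 hours


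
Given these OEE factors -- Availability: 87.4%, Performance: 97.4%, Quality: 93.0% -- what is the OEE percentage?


Formula: OEE = Availability * Performance * Quality / 10000
A * P = 87.4% * 97.4% / 100 = 85.13%
OEE = 85.13% * 93.0% / 100 = 79.2%

79.2%


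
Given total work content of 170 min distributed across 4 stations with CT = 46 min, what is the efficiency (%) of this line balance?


Formula: Efficiency = Sum of Task Times / (N_stations * CT) * 100
Total station capacity = 4 stations * 46 min = 184 min
Efficiency = 170 / 184 * 100 = 92.4%

92.4%


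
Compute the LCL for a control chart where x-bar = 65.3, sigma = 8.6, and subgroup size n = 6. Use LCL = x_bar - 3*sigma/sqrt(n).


LCL = 65.3 - 3 * 8.6 / sqrt(6)

54.77


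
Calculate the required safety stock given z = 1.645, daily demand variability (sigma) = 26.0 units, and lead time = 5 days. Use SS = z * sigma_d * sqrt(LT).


Formula: SS = z * sigma_d * sqrt(LT)
sqrt(LT) = sqrt(5) = 2.2361
SS = 1.645 * 26.0 * 2.2361
SS = 95.6 units

95.6 units


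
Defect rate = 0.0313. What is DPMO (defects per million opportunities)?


DPMO = defect_rate * 1000000 = 0.0313 * 1000000

31300


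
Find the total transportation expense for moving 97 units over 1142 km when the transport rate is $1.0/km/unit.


TC = dist * cost * units = 1142 * 1.0 * 97 = $110774.00

$110774.00


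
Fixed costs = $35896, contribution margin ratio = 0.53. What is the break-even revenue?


Formula: BER = Fixed Costs / Contribution Margin Ratio
BER = $35896 / 0.53
BER = $67728.30 (to the nearest cent)

$67728.30


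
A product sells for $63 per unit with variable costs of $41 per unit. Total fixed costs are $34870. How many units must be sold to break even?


Formula: BEQ = Fixed Costs / (Price - Variable Cost)
Contribution margin = $63 - $41 = $22/unit
BEQ = ceil($34870 / $22/unit) = ceil(1585.0) = 1585 units

1585 units


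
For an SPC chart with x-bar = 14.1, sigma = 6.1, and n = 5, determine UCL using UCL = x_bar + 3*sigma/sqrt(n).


UCL = 14.1 + 3 * 6.1 / sqrt(5)

22.28
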